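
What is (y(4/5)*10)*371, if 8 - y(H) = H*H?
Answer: 136528/5 ≈ 27306.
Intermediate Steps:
y(H) = 8 - H**2 (y(H) = 8 - H*H = 8 - H**2)
(y(4/5)*10)*371 = ((8 - (4/5)**2)*10)*371 = ((8 - 1*16/25)*10)*371 = ((8 - 16/25)*10)*371 = ((184/25)*10)*371 = (368/5)*371 = 136528/5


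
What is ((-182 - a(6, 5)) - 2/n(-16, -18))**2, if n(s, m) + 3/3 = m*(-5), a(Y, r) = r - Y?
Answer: 259564321/7921 ≈ 32769.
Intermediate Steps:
n(s, m) = -1 - 5*m (n(s, m) = -1 + m*(-5) = -1 - 5*m)
((-182 - a(6, 5)) - 2/n(-16, -18))**2 = ((-182 - (5 - 1*6)) - 2/(-1 - 5*(-18)))**2 = ((-182 - (5 - 6)) - 2/(-1 + 90))**2 = ((-182 - 1*(-1)) - 2/89)**2 = ((-182 + 1) - 2*1/89)**2 = (-181 - 2/89)**2 = (-16111/89)**2 = 259564321/7921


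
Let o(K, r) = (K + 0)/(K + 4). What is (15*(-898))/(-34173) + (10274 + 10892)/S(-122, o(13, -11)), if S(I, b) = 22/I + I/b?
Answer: -63541707176/480916629 ≈ -132.13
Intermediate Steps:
o(K, r) = K/(4 + K)
(15*(-898))/(-34173) + (10274 + 10892)/S(-122, o(13, -11)) = (15*(-898))/(-34173) + (10274 + 10892)/(22/(-122) - 122/(13/(4 + 13))) = -13470*(-1/34173) + 21166/(22*(-1/122) - 122/(13/17)) = 4490/11391 + 21166/(-11/61 - 122/(13*(1/17))) = 4490/11391 + 21166/(-11/61 - 122/13/17) = 4490/11391 + 21166/(-11/61 - 122*17/13) = 4490/11391 + 21166/(-11/61 - 2074/13) = 4490/11391 + 21166/(-126657/793) = 4490/11391 + 21166*(-793/126657) = 4490/11391 - 16784638/126657 = -63541707176/480916629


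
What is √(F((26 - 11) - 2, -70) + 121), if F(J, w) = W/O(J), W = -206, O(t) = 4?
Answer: √278/2 ≈ 8.3367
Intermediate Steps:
F(J, w) = -103/2 (F(J, w) = -206/4 = -206*¼ = -103/2)
√(F((26 - 11) - 2, -70) + 121) = √(-103/2 + 121) = √(139/2) = √278/2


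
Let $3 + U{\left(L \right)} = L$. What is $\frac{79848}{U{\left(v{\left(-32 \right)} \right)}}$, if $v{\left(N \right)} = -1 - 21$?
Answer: $- \frac{79848}{25} \approx -3193.9$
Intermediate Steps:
$v{\left(N \right)} = -22$
$U{\left(L \right)} = -3 + L$
$\frac{79848}{U{\left(v{\left(-32 \right)} \right)}} = \frac{79848}{-3 - 22} = \frac{79848}{-25} = 79848 \left(- \frac{1}{25}\right) = - \frac{79848}{25}$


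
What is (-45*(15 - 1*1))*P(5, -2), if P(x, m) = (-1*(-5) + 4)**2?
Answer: -51030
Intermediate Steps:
P(x, m) = 81 (P(x, m) = (5 + 4)**2 = 9**2 = 81)
(-45*(15 - 1*1))*P(5, -2) = -45*(15 - 1*1)*81 = -45*(15 - 1)*81 = -45*14*81 = -630*81 = -51030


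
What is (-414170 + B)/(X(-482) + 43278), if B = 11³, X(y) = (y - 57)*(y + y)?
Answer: -412839/562874 ≈ -0.73345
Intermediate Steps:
X(y) = 2*y*(-57 + y) (X(y) = (-57 + y)*(2*y) = 2*y*(-57 + y))
B = 1331
(-414170 + B)/(X(-482) + 43278) = (-414170 + 1331)/(2*(-482)*(-57 - 482) + 43278) = -412839/(2*(-482)*(-539) + 43278) = -412839/(519596 + 43278) = -412839/562874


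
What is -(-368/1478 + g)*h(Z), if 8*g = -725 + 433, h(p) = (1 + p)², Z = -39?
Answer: 39215430/739 ≈ 53066.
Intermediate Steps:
g = -73/2 (g = (-725 + 433)/8 = (⅛)*(-292) = -73/2 ≈ -36.500)
-(-368/1478 + g)*h(Z) = -(-368/1478 - 73/2)*(1 - 39)² = -(-368*1/1478 - 73/2)*(-38)² = -(-184/739 - 73/2)*1444 = -(-54315)*1444/1478 = -1*(-39215430/739) = 39215430/739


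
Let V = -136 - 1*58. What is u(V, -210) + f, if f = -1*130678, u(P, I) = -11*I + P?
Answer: -128562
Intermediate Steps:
V = -194 (V = -136 - 58 = -194)
u(P, I) = P - 11*I
f = -130678
u(V, -210) + f = (-194 - 11*(-210)) - 130678 = (-194 + 2310) - 130678 = 2116 - 130678 = -128562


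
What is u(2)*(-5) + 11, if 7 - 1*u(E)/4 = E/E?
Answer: -109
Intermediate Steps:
u(E) = 24 (u(E) = 28 - 4*E/E = 28 - 4*1 = 28 - 4 = 24)
u(2)*(-5) + 11 = 24*(-5) + 11 = -120 + 11 = -109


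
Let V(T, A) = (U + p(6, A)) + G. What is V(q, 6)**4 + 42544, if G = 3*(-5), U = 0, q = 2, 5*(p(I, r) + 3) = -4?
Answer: 104664896/625 ≈ 1.6746e+5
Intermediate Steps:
p(I, r) = -19/5 (p(I, r) = -3 + (1/5)*(-4) = -3 - 4/5 = -19/5)
G = -15
V(T, A) = -94/5 (V(T, A) = (0 - 19/5) - 15 = -19/5 - 15 = -94/5)
V(q, 6)**4 + 42544 = (-94/5)**4 + 42544 = 78074896/625 + 42544 = 104664896/625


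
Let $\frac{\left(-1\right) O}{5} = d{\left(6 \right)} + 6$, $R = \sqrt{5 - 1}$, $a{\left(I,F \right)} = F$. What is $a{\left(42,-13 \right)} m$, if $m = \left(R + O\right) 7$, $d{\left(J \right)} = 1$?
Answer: $3003$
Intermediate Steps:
$R = 2$ ($R = \sqrt{4} = 2$)
$O = -35$ ($O = - 5 \left(1 + 6\right) = \left(-5\right) 7 = -35$)
$m = -231$ ($m = \left(2 - 35\right) 7 = \left(-33\right) 7 = -231$)
$a{\left(42,-13 \right)} m = \left(-13\right) \left(-231\right) = 3003$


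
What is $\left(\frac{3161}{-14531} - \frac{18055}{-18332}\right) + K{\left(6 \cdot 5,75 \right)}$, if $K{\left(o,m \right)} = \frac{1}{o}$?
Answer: $\frac{3199337441}{3995734380} \approx 0.80069$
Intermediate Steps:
$\left(\frac{3161}{-14531} - \frac{18055}{-18332}\right) + K{\left(6 \cdot 5,75 \right)} = \left(\frac{3161}{-14531} - \frac{18055}{-18332}\right) + \frac{1}{6 \cdot 5} = \left(3161 \left(- \frac{1}{14531}\right) - - \frac{18055}{18332}\right) + \frac{1}{30} = \left(- \frac{3161}{14531} + \frac{18055}{18332}\right) + \frac{1}{30} = \frac{204409753}{266382292} + \frac{1}{30} = \frac{3199337441}{3995734380}$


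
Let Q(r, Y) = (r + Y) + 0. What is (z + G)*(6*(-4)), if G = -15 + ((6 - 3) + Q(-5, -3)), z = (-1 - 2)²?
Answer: 264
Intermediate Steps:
Q(r, Y) = Y + r (Q(r, Y) = (Y + r) + 0 = Y + r)
z = 9 (z = (-3)² = 9)
G = -20 (G = -15 + ((6 - 3) + (-3 - 5)) = -15 + (3 - 8) = -15 - 5 = -20)
(z + G)*(6*(-4)) = (9 - 20)*(6*(-4)) = -11*(-24) = 264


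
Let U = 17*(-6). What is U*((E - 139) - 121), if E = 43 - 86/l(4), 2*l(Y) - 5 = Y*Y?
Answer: 160786/7 ≈ 22969.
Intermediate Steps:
l(Y) = 5/2 + Y²/2 (l(Y) = 5/2 + (Y*Y)/2 = 5/2 + Y²/2)
U = -102
E = 731/21 (E = 43 - 86/(5/2 + (½)*4²) = 43 - 86/(5/2 + (½)*16) = 43 - 86/(5/2 + 8) = 43 - 86/21/2 = 43 - 86*2/21 = 43 - 1*172/21 = 43 - 172/21 = 731/21 ≈ 34.810)
U*((E - 139) - 121) = -102*((731/21 - 139) - 121) = -102*(-2188/21 - 121) = -102*(-4729/21) = 160786/7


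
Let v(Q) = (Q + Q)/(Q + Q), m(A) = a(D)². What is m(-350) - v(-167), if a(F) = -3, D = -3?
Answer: 8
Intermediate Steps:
m(A) = 9 (m(A) = (-3)² = 9)
v(Q) = 1 (v(Q) = (2*Q)/((2*Q)) = (2*Q)*(1/(2*Q)) = 1)
m(-350) - v(-167) = 9 - 1*1 = 9 - 1 = 8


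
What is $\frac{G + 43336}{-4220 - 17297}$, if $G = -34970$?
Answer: $- \frac{8366}{21517} \approx -0.38881$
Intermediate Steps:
$\frac{G + 43336}{-4220 - 17297} = \frac{-34970 + 43336}{-4220 - 17297} = \frac{8366}{-21517} = 8366 \left(- \frac{1}{21517}\right) = - \frac{8366}{21517}$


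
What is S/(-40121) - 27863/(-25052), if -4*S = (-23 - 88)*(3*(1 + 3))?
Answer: 1109549107/1005111292 ≈ 1.1039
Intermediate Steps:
S = 333 (S = -(-23 - 88)*3*(1 + 3)/4 = -(-111)*3*4/4 = -(-111)*12/4 = -¼*(-1332) = 333)
S/(-40121) - 27863/(-25052) = 333/(-40121) - 27863/(-25052) = 333*(-1/40121) - 27863*(-1/25052) = -333/40121 + 27863/25052 = 1109549107/1005111292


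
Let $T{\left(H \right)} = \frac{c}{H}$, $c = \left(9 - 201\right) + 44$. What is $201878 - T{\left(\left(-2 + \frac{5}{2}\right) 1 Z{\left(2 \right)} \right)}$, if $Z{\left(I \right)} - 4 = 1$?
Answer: $\frac{1009686}{5} \approx 2.0194 \cdot 10^{5}$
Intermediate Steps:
$Z{\left(I \right)} = 5$ ($Z{\left(I \right)} = 4 + 1 = 5$)
$c = -148$ ($c = -192 + 44 = -148$)
$T{\left(H \right)} = - \frac{148}{H}$
$201878 - T{\left(\left(-2 + \frac{5}{2}\right) 1 Z{\left(2 \right)} \right)} = 201878 - - \frac{148}{\left(-2 + \frac{5}{2}\right) 1 \cdot 5} = 201878 - - \frac{148}{\frac{1}{2} \cdot 1 \cdot 5} = 201878 - - \frac{148}{\frac{1}{2} \cdot 5} = 201878 - - \frac{148}{\frac{5}{2}} = 201878 - \left(-148\right) \frac{2}{5} = 201878 - - \frac{296}{5} = 201878 + \frac{296}{5} = \frac{1009686}{5}$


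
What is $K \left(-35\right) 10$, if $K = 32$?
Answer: $-11200$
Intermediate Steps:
$K \left(-35\right) 10 = 32 \left(-35\right) 10 = \left(-1120\right) 10 = -11200$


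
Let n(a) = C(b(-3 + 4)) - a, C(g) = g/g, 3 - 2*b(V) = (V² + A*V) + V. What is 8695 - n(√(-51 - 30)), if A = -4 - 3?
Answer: 8694 + 9*I ≈ 8694.0 + 9.0*I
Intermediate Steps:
A = -7
b(V) = 3/2 + 3*V - V²/2 (b(V) = 3/2 - ((V² - 7*V) + V)/2 = 3/2 - (V² - 6*V)/2 = 3/2 + (3*V - V²/2) = 3/2 + 3*V - V²/2)
C(g) = 1
n(a) = 1 - a
8695 - n(√(-51 - 30)) = 8695 - (1 - √(-51 - 30)) = 8695 - (1 - √(-81)) = 8695 - (1 - 9*I) = 8695 + (-1 + 9*I) = 8694 + 9*I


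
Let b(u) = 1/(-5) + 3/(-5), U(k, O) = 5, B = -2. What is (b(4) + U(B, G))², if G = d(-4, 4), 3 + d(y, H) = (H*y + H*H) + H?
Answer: 441/25 ≈ 17.640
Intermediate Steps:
d(y, H) = -3 + H + H² + H*y (d(y, H) = -3 + ((H*y + H*H) + H) = -3 + ((H*y + H²) + H) = -3 + ((H² + H*y) + H) = -3 + (H + H² + H*y) = -3 + H + H² + H*y)
G = 1 (G = -3 + 4 + 4² + 4*(-4) = -3 + 4 + 16 - 16 = 1)
b(u) = -⅘ (b(u) = 1*(-⅕) + 3*(-⅕) = -⅕ - ⅗ = -⅘)
(b(4) + U(B, G))² = (-⅘ + 5)² = (21/5)² = 441/25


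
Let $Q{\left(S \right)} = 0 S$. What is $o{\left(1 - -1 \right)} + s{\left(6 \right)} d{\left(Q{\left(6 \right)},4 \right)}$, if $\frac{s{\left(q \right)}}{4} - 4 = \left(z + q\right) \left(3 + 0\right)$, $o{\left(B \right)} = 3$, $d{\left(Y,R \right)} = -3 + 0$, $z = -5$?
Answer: $-81$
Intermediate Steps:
$Q{\left(S \right)} = 0$
$d{\left(Y,R \right)} = -3$
$s{\left(q \right)} = -44 + 12 q$ ($s{\left(q \right)} = 16 + 4 \left(-5 + q\right) \left(3 + 0\right) = 16 + 4 \left(-5 + q\right) 3 = 16 + 4 \left(-15 + 3 q\right) = 16 + \left(-60 + 12 q\right) = -44 + 12 q$)
$o{\left(1 - -1 \right)} + s{\left(6 \right)} d{\left(Q{\left(6 \right)},4 \right)} = 3 + \left(-44 + 12 \cdot 6\right) \left(-3\right) = 3 + \left(-44 + 72\right) \left(-3\right) = 3 + 28 \left(-3\right) = 3 - 84 = -81$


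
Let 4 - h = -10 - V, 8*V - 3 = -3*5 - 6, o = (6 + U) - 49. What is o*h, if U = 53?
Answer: 235/2 ≈ 117.50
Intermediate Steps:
o = 10 (o = (6 + 53) - 49 = 59 - 49 = 10)
V = -9/4 (V = 3/8 + (-3*5 - 6)/8 = 3/8 + (-15 - 6)/8 = 3/8 + (⅛)*(-21) = 3/8 - 21/8 = -9/4 ≈ -2.2500)
h = 47/4 (h = 4 - (-10 - 1*(-9/4)) = 4 - (-10 + 9/4) = 4 - 1*(-31/4) = 4 + 31/4 = 47/4 ≈ 11.750)
o*h = 10*(47/4) = 235/2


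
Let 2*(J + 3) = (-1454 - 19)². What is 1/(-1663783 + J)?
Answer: -2/1157843 ≈ -1.7274e-6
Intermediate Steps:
J = 2169723/2 (J = -3 + (-1454 - 19)²/2 = -3 + (½)*(-1473)² = -3 + (½)*2169729 = -3 + 2169729/2 = 2169723/2 ≈ 1.0849e+6)
1/(-1663783 + J) = 1/(-1663783 + 2169723/2) = 1/(-1157843/2) = -2/1157843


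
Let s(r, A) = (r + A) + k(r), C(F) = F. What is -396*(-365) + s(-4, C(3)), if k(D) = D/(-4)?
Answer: 144540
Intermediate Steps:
k(D) = -D/4 (k(D) = D*(-¼) = -D/4)
s(r, A) = A + 3*r/4 (s(r, A) = (r + A) - r/4 = (A + r) - r/4 = A + 3*r/4)
-396*(-365) + s(-4, C(3)) = -396*(-365) + (3 + (¾)*(-4)) = 144540 + (3 - 3) = 144540 + 0 = 144540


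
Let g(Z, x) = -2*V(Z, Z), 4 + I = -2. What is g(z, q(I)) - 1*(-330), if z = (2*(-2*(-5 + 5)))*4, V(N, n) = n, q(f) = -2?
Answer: 330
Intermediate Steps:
I = -6 (I = -4 - 2 = -6)
z = 0 (z = (2*(-2*0))*4 = (2*0)*4 = 0*4 = 0)
g(Z, x) = -2*Z
g(z, q(I)) - 1*(-330) = -2*0 - 1*(-330) = 0 + 330 = 330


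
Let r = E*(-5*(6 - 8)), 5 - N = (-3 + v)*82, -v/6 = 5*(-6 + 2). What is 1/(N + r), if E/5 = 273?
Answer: 1/4061 ≈ 0.00024624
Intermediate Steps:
E = 1365 (E = 5*273 = 1365)
v = 120 (v = -30*(-6 + 2) = -30*(-4) = -6*(-20) = 120)
N = -9589 (N = 5 - (-3 + 120)*82 = 5 - 117*82 = 5 - 1*9594 = 5 - 9594 = -9589)
r = 13650 (r = 1365*(-5*(6 - 8)) = 1365*(-5*(-2)) = 1365*10 = 13650)
1/(N + r) = 1/(-9589 + 13650) = 1/4061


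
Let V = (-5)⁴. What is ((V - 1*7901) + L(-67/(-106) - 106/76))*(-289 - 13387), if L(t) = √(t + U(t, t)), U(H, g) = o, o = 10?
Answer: 99506576 - 13676*√9367114/1007 ≈ 9.9465e+7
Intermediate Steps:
V = 625
U(H, g) = 10
L(t) = √(10 + t) (L(t) = √(t + 10) = √(10 + t))
((V - 1*7901) + L(-67/(-106) - 106/76))*(-289 - 13387) = ((625 - 1*7901) + √(10 + (-67/(-106) - 106/76)))*(-289 - 13387) = ((625 - 7901) + √(10 + (-67*(-1/106) - 106*1/76)))*(-13676) = (-7276 + √(10 + (67/106 - 53/38)))*(-13676) = (-7276 + √(10 - 768/1007))*(-13676) = (-7276 + √(9302/1007))*(-13676) = (-7276 + √9367114/1007)*(-13676) = 99506576 - 13676*√9367114/1007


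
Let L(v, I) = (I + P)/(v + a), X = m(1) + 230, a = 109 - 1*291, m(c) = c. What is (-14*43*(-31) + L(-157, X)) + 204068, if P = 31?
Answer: 75505208/339 ≈ 2.2273e+5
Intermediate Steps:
a = -182 (a = 109 - 291 = -182)
X = 231 (X = 1 + 230 = 231)
L(v, I) = (31 + I)/(-182 + v) (L(v, I) = (I + 31)/(v - 182) = (31 + I)/(-182 + v))
(-14*43*(-31) + L(-157, X)) + 204068 = (-14*43*(-31) + (31 + 231)/(-182 - 157)) + 204068 = (-602*(-31) + 262/(-339)) + 204068 = (18662 - 1/339*262) + 204068 = (18662 - 262/339) + 204068 = 6326156/339 + 204068 = 75505208/339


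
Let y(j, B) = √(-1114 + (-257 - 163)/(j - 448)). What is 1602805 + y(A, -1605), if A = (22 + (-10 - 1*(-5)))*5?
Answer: 1602805 + I*√134654/11 ≈ 1.6028e+6 + 33.359*I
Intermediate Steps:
A = 85 (A = (22 + (-10 + 5))*5 = (22 - 5)*5 = 17*5 = 85)
y(j, B) = √(-1114 - 420/(-448 + j))
1602805 + y(A, -1605) = 1602805 + √2*√((249326 - 557*85)/(-448 + 85)) = 1602805 + √2*√((249326 - 47345)/(-363)) = 1602805 + √2*√(-1/363*201981) = 1602805 + √2*√(-67327/121) = 1602805 + √2*(I*√67327/11) = 1602805 + I*√134654/11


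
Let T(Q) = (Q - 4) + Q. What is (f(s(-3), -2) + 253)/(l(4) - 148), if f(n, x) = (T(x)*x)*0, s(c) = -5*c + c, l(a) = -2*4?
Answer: -253/156 ≈ -1.6218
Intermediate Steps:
l(a) = -8
T(Q) = -4 + 2*Q (T(Q) = (-4 + Q) + Q = -4 + 2*Q)
s(c) = -4*c
f(n, x) = 0 (f(n, x) = ((-4 + 2*x)*x)*0 = (x*(-4 + 2*x))*0 = 0)
(f(s(-3), -2) + 253)/(l(4) - 148) = (0 + 253)/(-8 - 148) = 253/(-156) = 253*(-1/156) = -253/156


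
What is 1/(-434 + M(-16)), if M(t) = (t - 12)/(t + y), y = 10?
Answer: -3/1288 ≈ -0.0023292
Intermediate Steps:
M(t) = (-12 + t)/(10 + t) (M(t) = (t - 12)/(t + 10) = (-12 + t)/(10 + t))
1/(-434 + M(-16)) = 1/(-434 + (-12 - 16)/(10 - 16)) = 1/(-434 - 28/(-6)) = 1/(-434 - ⅙*(-28)) = 1/(-434 + 14/3) = 1/(-1288/3) = -3/1288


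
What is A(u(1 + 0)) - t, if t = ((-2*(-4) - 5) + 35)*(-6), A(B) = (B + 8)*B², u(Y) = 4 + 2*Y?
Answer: 732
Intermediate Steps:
A(B) = B²*(8 + B) (A(B) = (8 + B)*B² = B²*(8 + B))
t = -228 (t = ((8 - 5) + 35)*(-6) = (3 + 35)*(-6) = 38*(-6) = -228)
A(u(1 + 0)) - t = (4 + 2*(1 + 0))²*(8 + (4 + 2*(1 + 0))) - 1*(-228) = (4 + 2*1)²*(8 + (4 + 2*1)) + 228 = (4 + 2)²*(8 + (4 + 2)) + 228 = 6²*(8 + 6) + 228 = 36*14 + 228 = 504 + 228 = 732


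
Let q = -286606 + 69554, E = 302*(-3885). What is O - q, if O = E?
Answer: -956218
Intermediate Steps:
E = -1173270
O = -1173270
q = -217052
O - q = -1173270 - 1*(-217052) = -1173270 + 217052 = -956218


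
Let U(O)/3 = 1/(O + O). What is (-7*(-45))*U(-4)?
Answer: -945/8 ≈ -118.13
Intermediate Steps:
U(O) = 3/(2*O) (U(O) = 3/(O + O) = 3/((2*O)) = 3*(1/(2*O)) = 3/(2*O))
(-7*(-45))*U(-4) = (-7*(-45))*((3/2)/(-4)) = 315*((3/2)*(-¼)) = 315*(-3/8) = -945/8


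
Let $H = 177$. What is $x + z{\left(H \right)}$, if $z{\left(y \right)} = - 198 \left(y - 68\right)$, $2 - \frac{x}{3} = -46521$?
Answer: $117987$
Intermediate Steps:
$x = 139569$ ($x = 6 - -139563 = 6 + 139563 = 139569$)
$z{\left(y \right)} = 13464 - 198 y$ ($z{\left(y \right)} = - 198 \left(-68 + y\right) = 13464 - 198 y$)
$x + z{\left(H \right)} = 139569 + \left(13464 - 35046\right) = 139569 - 21582 = 117987$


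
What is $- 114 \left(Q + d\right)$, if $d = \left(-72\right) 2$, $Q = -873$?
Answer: $115938$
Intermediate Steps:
$d = -144$
$- 114 \left(Q + d\right) = - 114 \left(-873 - 144\right) = \left(-114\right) \left(-1017\right) = 115938$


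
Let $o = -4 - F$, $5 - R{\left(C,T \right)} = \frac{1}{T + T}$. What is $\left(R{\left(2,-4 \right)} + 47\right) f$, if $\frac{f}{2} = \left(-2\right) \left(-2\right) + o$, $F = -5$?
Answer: $\frac{2085}{4} \approx 521.25$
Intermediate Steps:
$R{\left(C,T \right)} = 5 - \frac{1}{2 T}$ ($R{\left(C,T \right)} = 5 - \frac{1}{T + T} = 5 - \frac{1}{2 T}$)
$o = 1$ ($o = -4 - -5 = -4 + 5 = 1$)
$f = 10$ ($f = 2 \left(\left(-2\right) \left(-2\right) + 1\right) = 2 \left(4 + 1\right) = 2 \cdot 5 = 10$)
$\left(R{\left(2,-4 \right)} + 47\right) f = \left(\left(5 - \frac{1}{2 \left(-4\right)}\right) + 47\right) 10 = \left(\left(5 - - \frac{1}{8}\right) + 47\right) 10 = \left(\left(5 + \frac{1}{8}\right) + 47\right) 10 = \left(\frac{41}{8} + 47\right) 10 = \frac{417}{8} \cdot 10 = \frac{2085}{4}$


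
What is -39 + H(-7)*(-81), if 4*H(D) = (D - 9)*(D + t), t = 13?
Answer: 1905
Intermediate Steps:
H(D) = (-9 + D)*(13 + D)/4 (H(D) = ((D - 9)*(D + 13))/4 = ((-9 + D)*(13 + D))/4 = (-9 + D)*(13 + D)/4)
-39 + H(-7)*(-81) = -39 + (-117/4 - 7 + (¼)*(-7)²)*(-81) = -39 + (-117/4 - 7 + (¼)*49)*(-81) = -39 + (-117/4 - 7 + 49/4)*(-81) = -39 - 24*(-81) = -39 + 1944 = 1905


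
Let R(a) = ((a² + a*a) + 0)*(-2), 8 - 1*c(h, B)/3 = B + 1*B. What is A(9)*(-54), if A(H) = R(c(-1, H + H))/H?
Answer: 169344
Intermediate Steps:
c(h, B) = 24 - 6*B (c(h, B) = 24 - 3*(B + 1*B) = 24 - 3*(B + B) = 24 - 6*B)
R(a) = -4*a² (R(a) = ((a² + a²) + 0)*(-2) = (2*a² + 0)*(-2) = (2*a²)*(-2) = -4*a²)
A(H) = -4*(24 - 12*H)²/H (A(H) = (-4*(24 - 6*(H + H))²)/H = (-4*(24 - 12*H)²)/H = -4*(24 - 12*H)²/H)
A(9)*(-54) = -576*(-2 + 9)²/9*(-54) = -576*⅑*7²*(-54) = -576*⅑*49*(-54) = -3136*(-54) = 169344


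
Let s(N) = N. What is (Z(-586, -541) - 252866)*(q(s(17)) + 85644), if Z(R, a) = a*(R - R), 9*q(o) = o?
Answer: -194912400058/9 ≈ -2.1657e+10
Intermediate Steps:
q(o) = o/9
Z(R, a) = 0 (Z(R, a) = a*0 = 0)
(Z(-586, -541) - 252866)*(q(s(17)) + 85644) = (0 - 252866)*((1/9)*17 + 85644) = -252866*(17/9 + 85644) = -252866*770813/9 = -194912400058/9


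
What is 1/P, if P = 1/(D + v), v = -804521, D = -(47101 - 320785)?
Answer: -530837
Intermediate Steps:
D = 273684 (D = -1*(-273684) = 273684)
P = -1/530837 (P = 1/(273684 - 804521) = 1/(-530837) = -1/530837 ≈ -1.8838e-6)
1/P = 1/(-1/530837) = -530837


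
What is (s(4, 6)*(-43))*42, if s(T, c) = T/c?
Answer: -1204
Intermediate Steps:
(s(4, 6)*(-43))*42 = ((4/6)*(-43))*42 = ((4*(1/6))*(-43))*42 = ((2/3)*(-43))*42 = -86/3*42 = -1204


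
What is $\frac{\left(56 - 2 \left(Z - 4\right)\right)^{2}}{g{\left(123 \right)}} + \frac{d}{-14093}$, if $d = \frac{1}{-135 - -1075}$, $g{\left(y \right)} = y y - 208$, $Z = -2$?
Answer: $\frac{61256055159}{197664753820} \approx 0.3099$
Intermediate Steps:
$g{\left(y \right)} = -208 + y^{2}$ ($g{\left(y \right)} = y^{2} - 208 = -208 + y^{2}$)
$d = \frac{1}{940}$ ($d = \frac{1}{-135 + 1075} = \frac{1}{940} \approx 0.0010638$)
$\frac{\left(56 - 2 \left(Z - 4\right)\right)^{2}}{g{\left(123 \right)}} + \frac{d}{-14093} = \frac{\left(56 - 2 \left(-2 - 4\right)\right)^{2}}{-208 + 123^{2}} + \frac{1}{940 \left(-14093\right)} = \frac{\left(56 - -12\right)^{2}}{-208 + 15129} + \frac{1}{940} \left(- \frac{1}{14093}\right) = \frac{\left(56 + 12\right)^{2}}{14921} - \frac{1}{13247420} = 68^{2} \cdot \frac{1}{14921} - \frac{1}{13247420} = 4624 \cdot \frac{1}{14921} - \frac{1}{13247420} = \frac{4624}{14921} - \frac{1}{13247420} = \frac{61256055159}{197664753820}$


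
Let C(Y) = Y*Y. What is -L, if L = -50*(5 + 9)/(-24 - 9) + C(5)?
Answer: -1525/33 ≈ -46.212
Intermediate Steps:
C(Y) = Y**2
L = 1525/33 (L = -50*(5 + 9)/(-24 - 9) + 5**2 = -700/(-33) + 25 = -700*(-1)/33 + 25 = -50*(-14/33) + 25 = 700/33 + 25 = 1525/33 ≈ 46.212)
-L = -1*1525/33 = -1525/33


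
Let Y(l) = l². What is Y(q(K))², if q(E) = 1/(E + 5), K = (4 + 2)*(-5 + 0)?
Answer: 1/390625 ≈ 2.5600e-6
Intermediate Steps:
K = -30 (K = 6*(-5) = -30)
q(E) = 1/(5 + E)
Y(q(K))² = ((1/(5 - 30))²)² = ((1/(-25))²)² = ((-1/25)²)² = (1/625)² = 1/390625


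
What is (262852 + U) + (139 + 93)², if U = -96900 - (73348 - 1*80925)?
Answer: 227353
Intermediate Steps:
U = -89323 (U = -96900 - (73348 - 80925) = -96900 - 1*(-7577) = -96900 + 7577 = -89323)
(262852 + U) + (139 + 93)² = (262852 - 89323) + (139 + 93)² = 173529 + 232² = 173529 + 53824 = 227353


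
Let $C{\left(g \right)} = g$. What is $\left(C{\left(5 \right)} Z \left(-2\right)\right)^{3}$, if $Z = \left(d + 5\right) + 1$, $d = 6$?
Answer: $-1728000$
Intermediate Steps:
$Z = 12$ ($Z = \left(6 + 5\right) + 1 = 11 + 1 = 12$)
$\left(C{\left(5 \right)} Z \left(-2\right)\right)^{3} = \left(5 \cdot 12 \left(-2\right)\right)^{3} = \left(60 \left(-2\right)\right)^{3} = \left(-120\right)^{3} = -1728000$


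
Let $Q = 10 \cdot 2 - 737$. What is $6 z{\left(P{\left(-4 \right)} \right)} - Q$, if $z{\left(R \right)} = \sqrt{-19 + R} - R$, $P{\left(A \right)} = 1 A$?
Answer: $741 + 6 i \sqrt{23} \approx 741.0 + 28.775 i$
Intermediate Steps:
$P{\left(A \right)} = A$
$Q = -717$ ($Q = 20 - 737 = -717$)
$6 z{\left(P{\left(-4 \right)} \right)} - Q = 6 \left(\sqrt{-19 - 4} - -4\right) - -717 = 6 \left(\sqrt{-23} + 4\right) + 717 = 6 \left(i \sqrt{23} + 4\right) + 717 = 6 \left(4 + i \sqrt{23}\right) + 717 = \left(24 + 6 i \sqrt{23}\right) + 717 = 741 + 6 i \sqrt{23}$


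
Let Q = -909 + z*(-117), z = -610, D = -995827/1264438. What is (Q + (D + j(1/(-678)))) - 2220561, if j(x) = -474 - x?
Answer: -65845143941843/30617463 ≈ -2.1506e+6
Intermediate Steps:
D = -142261/180634 (D = -995827*1/1264438 = -142261/180634 ≈ -0.78757)
Q = 70461 (Q = -909 - 610*(-117) = -909 + 71370 = 70461)
(Q + (D + j(1/(-678)))) - 2220561 = (70461 + (-142261/180634 + (-474 - 1/(-678)))) - 2220561 = (70461 + (-142261/180634 + (-474 - 1*(-1/678)))) - 2220561 = (70461 + (-142261/180634 + (-474 + 1/678))) - 2220561 = (70461 + (-142261/180634 - 321371/678)) - 2220561 = (70461 - 14536745543/30617463) - 2220561 = 2142800314900/30617463 - 2220561 = -65845143941843/30617463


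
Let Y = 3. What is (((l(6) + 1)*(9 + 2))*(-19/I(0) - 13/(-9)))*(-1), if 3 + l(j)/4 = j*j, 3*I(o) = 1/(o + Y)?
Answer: 2232538/9 ≈ 2.4806e+5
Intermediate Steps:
I(o) = 1/(3*(3 + o)) (I(o) = 1/(3*(o + 3)) = 1/(3*(3 + o)))
l(j) = -12 + 4*j² (l(j) = -12 + 4*(j*j) = -12 + 4*j²)
(((l(6) + 1)*(9 + 2))*(-19/I(0) - 13/(-9)))*(-1) = ((((-12 + 4*6²) + 1)*(9 + 2))*(-19/(1/(3*(3 + 0))) - 13/(-9)))*(-1) = ((((-12 + 4*36) + 1)*11)*(-19/((⅓)/3) - 13*(-⅑)))*(-1) = ((((-12 + 144) + 1)*11)*(-19/((⅓)*(⅓)) + 13/9))*(-1) = (((132 + 1)*11)*(-19/⅑ + 13/9))*(-1) = ((133*11)*(-19*9 + 13/9))*(-1) = (1463*(-171 + 13/9))*(-1) = (1463*(-1526/9))*(-1) = -2232538/9*(-1) = 2232538/9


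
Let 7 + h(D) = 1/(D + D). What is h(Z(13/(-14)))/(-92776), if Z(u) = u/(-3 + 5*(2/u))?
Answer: -35/7839572 ≈ -4.4645e-6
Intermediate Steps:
Z(u) = u/(-3 + 10/u)
h(D) = -7 + 1/(2*D) (h(D) = -7 + 1/(D + D) = -7 + 1/(2*D))
h(Z(13/(-14)))/(-92776) = (-7 + 1/(2*((-(13/(-14))²/(-10 + 3*(13/(-14)))))))/(-92776) = (-7 + 1/(2*((-(13*(-1/14))²/(-10 + 3*(13*(-1/14)))))))*(-1/92776) = (-7 + 1/(2*((-(-13/14)²/(-10 + 3*(-13/14))))))*(-1/92776) = (-7 + 1/(2*((-1*169/196/(-10 - 39/14)))))*(-1/92776) = (-7 + 1/(2*((-1*169/196/(-179/14)))))*(-1/92776) = (-7 + 1/(2*((-1*169/196*(-14/179)))))*(-1/92776) = (-7 + 1/(2*(169/2506)))*(-1/92776) = (-7 + (½)*(2506/169))*(-1/92776) = (-7 + 1253/169)*(-1/92776) = (70/169)*(-1/92776) = -35/7839572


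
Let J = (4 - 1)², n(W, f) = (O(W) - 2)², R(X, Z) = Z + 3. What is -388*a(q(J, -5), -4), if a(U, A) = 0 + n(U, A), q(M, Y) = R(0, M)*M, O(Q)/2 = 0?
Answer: -1552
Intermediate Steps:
R(X, Z) = 3 + Z
O(Q) = 0 (O(Q) = 2*0 = 0)
n(W, f) = 4 (n(W, f) = (0 - 2)² = (-2)² = 4)
J = 9 (J = 3² = 9)
q(M, Y) = M*(3 + M) (q(M, Y) = (3 + M)*M = M*(3 + M))
a(U, A) = 4 (a(U, A) = 0 + 4 = 4)
-388*a(q(J, -5), -4) = -388*4 = -1552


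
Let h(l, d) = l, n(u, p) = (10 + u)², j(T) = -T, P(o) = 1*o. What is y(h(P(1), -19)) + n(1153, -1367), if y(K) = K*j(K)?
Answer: 1352568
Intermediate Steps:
P(o) = o
y(K) = -K² (y(K) = K*(-K) = -K²)
y(h(P(1), -19)) + n(1153, -1367) = -1*1² + (10 + 1153)² = -1*1 + 1163² = -1 + 1352569 = 1352568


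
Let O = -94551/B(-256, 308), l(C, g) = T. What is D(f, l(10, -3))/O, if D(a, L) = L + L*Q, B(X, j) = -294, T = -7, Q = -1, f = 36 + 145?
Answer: 0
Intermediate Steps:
f = 181
l(C, g) = -7
O = 31517/98 (O = -94551/(-294) = -94551*(-1/294) = 31517/98 ≈ 321.60)
D(a, L) = 0 (D(a, L) = L + L*(-1) = L - L = 0)
D(f, l(10, -3))/O = 0/(31517/98) = 0*(98/31517) = 0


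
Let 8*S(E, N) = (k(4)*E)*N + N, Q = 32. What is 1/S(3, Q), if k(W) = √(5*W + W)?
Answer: -1/860 + 3*√6/430 ≈ 0.015927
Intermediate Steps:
k(W) = √6*√W (k(W) = √(6*W) = √6*√W)
S(E, N) = N/8 + E*N*√6/4 (S(E, N) = (((√6*√4)*E)*N + N)/8 = (((√6*2)*E)*N + N)/8 = (((2*√6)*E)*N + N)/8 = ((2*E*√6)*N + N)/8 = (2*E*N*√6 + N)/8 = (N + 2*E*N*√6)/8 = N/8 + E*N*√6/4)
1/S(3, Q) = 1/((⅛)*32*(1 + 2*3*√6)) = 1/((⅛)*32*(1 + 6*√6)) = 1/(4 + 24*√6)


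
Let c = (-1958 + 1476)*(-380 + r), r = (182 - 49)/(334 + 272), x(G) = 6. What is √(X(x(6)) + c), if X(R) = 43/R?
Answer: 3*√829959622/202 ≈ 427.86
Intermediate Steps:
r = 133/606 ≈ 0.21947
c = 55465427/303 (c = (-1958 + 1476)*(-380 + 133/606) = -482*(-230147/606) = 55465427/303 ≈ 1.8305e+5)
√(X(x(6)) + c) = √(43/6 + 55465427/303) = √(36978399/202) = 3*√829959622/202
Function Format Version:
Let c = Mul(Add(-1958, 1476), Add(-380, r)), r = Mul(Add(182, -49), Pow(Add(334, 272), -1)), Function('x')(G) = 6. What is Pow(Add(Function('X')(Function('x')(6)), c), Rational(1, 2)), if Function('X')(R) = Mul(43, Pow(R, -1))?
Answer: Mul(Rational(3, 202), Pow(829959622, Rational(1, 2))) ≈ 427.86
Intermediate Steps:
r = Rational(133, 606) (r = Mul(133, Pow(606, -1)) = Mul(133, Rational(1, 606)) = Rational(133, 606) ≈ 0.21947)
c = Rational(55465427, 303) (c = Mul(Add(-1958, 1476), Add(-380, Rational(133, 606))) = Mul(-482, Rational(-230147, 606)) = Rational(55465427, 303) ≈ 1.8305e+5)
Pow(Add(Function('X')(Function('x')(6)), c), Rational(1, 2)) = Pow(Add(Mul(43, Pow(6, -1)), Rational(55465427, 303)), Rational(1, 2)) = Pow(Add(Mul(43, Rational(1, 6)), Rational(55465427, 303)), Rational(1, 2)) = Pow(Add(Rational(43, 6), Rational(55465427, 303)), Rational(1, 2)) = Pow(Rational(36978399, 202), Rational(1, 2)) = Mul(Rational(3, 202), Pow(829959622, Rational(1, 2)))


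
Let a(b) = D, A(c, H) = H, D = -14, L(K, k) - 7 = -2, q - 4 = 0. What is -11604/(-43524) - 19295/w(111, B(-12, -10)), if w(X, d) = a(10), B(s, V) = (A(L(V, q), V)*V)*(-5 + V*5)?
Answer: 69996503/50778 ≈ 1378.5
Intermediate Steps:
q = 4 (q = 4 + 0 = 4)
L(K, k) = 5 (L(K, k) = 7 - 2 = 5)
a(b) = -14
B(s, V) = V²*(-5 + 5*V) (B(s, V) = (V*V)*(-5 + V*5) = V²*(-5 + 5*V))
w(X, d) = -14
-11604/(-43524) - 19295/w(111, B(-12, -10)) = -11604/(-43524) - 19295/(-14) = -11604*(-1/43524) - 19295*(-1/14) = 967/3627 + 19295/14 = 69996503/50778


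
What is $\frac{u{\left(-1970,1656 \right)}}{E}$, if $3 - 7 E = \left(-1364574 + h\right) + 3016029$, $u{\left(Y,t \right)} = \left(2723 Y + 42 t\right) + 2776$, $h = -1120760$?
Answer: $\frac{18521937}{265346} \approx 69.803$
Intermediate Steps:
$u{\left(Y,t \right)} = 2776 + 42 t + 2723 Y$ ($u{\left(Y,t \right)} = \left(42 t + 2723 Y\right) + 2776 = 2776 + 42 t + 2723 Y$)
$E = - \frac{530692}{7}$ ($E = \frac{3}{7} - \frac{\left(-1364574 - 1120760\right) + 3016029}{7} = \frac{3}{7} - \frac{-2485334 + 3016029}{7} = \frac{3}{7} - \frac{530695}{7} = - \frac{530692}{7} \approx -75813.0$)
$\frac{u{\left(-1970,1656 \right)}}{E} = \frac{2776 + 42 \cdot 1656 + 2723 \left(-1970\right)}{- \frac{530692}{7}} = \left(2776 + 69552 - 5364310\right) \left(- \frac{7}{530692}\right) = \left(-5291982\right) \left(- \frac{7}{530692}\right) = \frac{18521937}{265346}$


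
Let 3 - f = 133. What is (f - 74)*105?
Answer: -21420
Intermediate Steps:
f = -130 (f = 3 - 1*133 = 3 - 133 = -130)
(f - 74)*105 = (-130 - 74)*105 = -204*105 = -21420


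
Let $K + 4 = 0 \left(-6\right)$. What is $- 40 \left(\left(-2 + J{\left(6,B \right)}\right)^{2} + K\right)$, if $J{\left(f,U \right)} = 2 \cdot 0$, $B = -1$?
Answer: $0$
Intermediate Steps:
$J{\left(f,U \right)} = 0$
$K = -4$ ($K = -4 + 0 \left(-6\right) = -4 + 0 = -4$)
$- 40 \left(\left(-2 + J{\left(6,B \right)}\right)^{2} + K\right) = - 40 \left(\left(-2 + 0\right)^{2} - 4\right) = - 40 \left(\left(-2\right)^{2} - 4\right) = - 40 \left(4 - 4\right) = \left(-40\right) 0 = 0$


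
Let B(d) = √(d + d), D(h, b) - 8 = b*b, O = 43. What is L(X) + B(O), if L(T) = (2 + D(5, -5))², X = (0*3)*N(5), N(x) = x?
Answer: 1225 + √86 ≈ 1234.3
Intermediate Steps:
X = 0 (X = (0*3)*5 = 0*5 = 0)
D(h, b) = 8 + b² (D(h, b) = 8 + b*b = 8 + b²)
B(d) = √2*√d (B(d) = √(2*d) = √2*√d)
L(T) = 1225 (L(T) = (2 + (8 + (-5)²))² = (2 + (8 + 25))² = (2 + 33)² = 35² = 1225)
L(X) + B(O) = 1225 + √2*√43 = 1225 + √86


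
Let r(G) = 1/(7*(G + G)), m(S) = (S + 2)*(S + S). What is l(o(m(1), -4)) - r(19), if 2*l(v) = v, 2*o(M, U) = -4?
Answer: -267/266 ≈ -1.0038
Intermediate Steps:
m(S) = 2*S*(2 + S) (m(S) = (2 + S)*(2*S) = 2*S*(2 + S))
r(G) = 1/(14*G) (r(G) = 1/(7*(2*G)) = 1/(14*G))
o(M, U) = -2 (o(M, U) = (½)*(-4) = -2)
l(v) = v/2
l(o(m(1), -4)) - r(19) = (½)*(-2) - 1/(14*19) = -1 - 1/(14*19) = -1 - 1*1/266 = -1 - 1/266 = -267/266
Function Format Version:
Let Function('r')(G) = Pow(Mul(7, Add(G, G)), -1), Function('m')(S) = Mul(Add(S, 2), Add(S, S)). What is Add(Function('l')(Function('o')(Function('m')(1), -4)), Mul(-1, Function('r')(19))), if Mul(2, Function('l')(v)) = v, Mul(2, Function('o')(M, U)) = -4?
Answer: Rational(-267, 266) ≈ -1.0038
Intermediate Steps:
Function('m')(S) = Mul(2, S, Add(2, S)) (Function('m')(S) = Mul(Add(2, S), Mul(2, S)) = Mul(2, S, Add(2, S)))
Function('r')(G) = Mul(Rational(1, 14), Pow(G, -1)) (Function('r')(G) = Pow(Mul(7, Mul(2, G)), -1) = Pow(Mul(14, G), -1) = Mul(Rational(1, 14), Pow(G, -1)))
Function('o')(M, U) = -2 (Function('o')(M, U) = Mul(Rational(1, 2), -4) = -2)
Function('l')(v) = Mul(Rational(1, 2), v)
Add(Function('l')(Function('o')(Function('m')(1), -4)), Mul(-1, Function('r')(19))) = Add(Mul(Rational(1, 2), -2), Mul(-1, Mul(Rational(1, 14), Pow(19, -1)))) = Add(-1, Mul(-1, Mul(Rational(1, 14), Rational(1, 19)))) = Add(-1, Mul(-1, Rational(1, 266))) = Add(-1, Rational(-1, 266)) = Rational(-267, 266)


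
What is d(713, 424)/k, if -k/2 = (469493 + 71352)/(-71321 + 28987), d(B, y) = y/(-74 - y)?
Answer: -4487404/134670405 ≈ -0.033321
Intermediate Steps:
k = 540845/21167 (k = -2*(469493 + 71352)/(-71321 + 28987) = -1081690/(-42334) = -1081690*(-1)/42334 = -2*(-540845/42334) = 540845/21167 ≈ 25.551)
d(713, 424)/k = (-1*424/(74 + 424))/(540845/21167) = -1*424/498*(21167/540845) = -1*424*1/498*(21167/540845) = -212/249*21167/540845 = -4487404/134670405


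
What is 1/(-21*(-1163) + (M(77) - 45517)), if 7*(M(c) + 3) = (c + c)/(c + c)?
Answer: -7/147678 ≈ -4.7400e-5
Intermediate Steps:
M(c) = -20/7 (M(c) = -3 + ((c + c)/(c + c))/7 = -3 + ((2*c)/((2*c)))/7 = -3 + ((2*c)*(1/(2*c)))/7 = -3 + (1/7)*1 = -3 + 1/7 = -20/7)
1/(-21*(-1163) + (M(77) - 45517)) = 1/(-21*(-1163) + (-20/7 - 45517)) = 1/(24423 - 318639/7) = 1/(-147678/7) = -7/147678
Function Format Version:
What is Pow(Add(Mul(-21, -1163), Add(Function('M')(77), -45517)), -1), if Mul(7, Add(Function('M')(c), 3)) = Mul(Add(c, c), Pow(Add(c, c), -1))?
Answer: Rational(-7, 147678) ≈ -4.7400e-5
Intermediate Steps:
Function('M')(c) = Rational(-20, 7) (Function('M')(c) = Add(-3, Mul(Rational(1, 7), Mul(Add(c, c), Pow(Add(c, c), -1)))) = Add(-3, Mul(Rational(1, 7), Mul(Mul(2, c), Pow(Mul(2, c), -1)))) = Add(-3, Mul(Rational(1, 7), Mul(Mul(2, c), Mul(Rational(1, 2), Pow(c, -1))))) = Add(-3, Mul(Rational(1, 7), 1)) = Add(-3, Rational(1, 7)) = Rational(-20, 7))
Pow(Add(Mul(-21, -1163), Add(Function('M')(77), -45517)), -1) = Pow(Add(Mul(-21, -1163), Add(Rational(-20, 7), -45517)), -1) = Pow(Add(24423, Rational(-318639, 7)), -1) = Pow(Rational(-147678, 7), -1) = Rational(-7, 147678)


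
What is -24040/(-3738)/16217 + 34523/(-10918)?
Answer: -1046246154319/330919918014 ≈ -3.1616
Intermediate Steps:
-24040/(-3738)/16217 + 34523/(-10918) = -24040*(-1/3738)*(1/16217) + 34523*(-1/10918) = (12020/1869)*(1/16217) - 34523/10918 = 12020/30309573 - 34523/10918 = -1046246154319/330919918014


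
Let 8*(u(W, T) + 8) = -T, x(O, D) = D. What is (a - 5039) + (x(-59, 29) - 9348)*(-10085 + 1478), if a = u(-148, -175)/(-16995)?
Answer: 3634826880043/45320 ≈ 8.0204e+7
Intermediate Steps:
u(W, T) = -8 - T/8 (u(W, T) = -8 + (-T)/8 = -8 - T/8)
a = -37/45320 (a = (-8 - ⅛*(-175))/(-16995) = (-8 + 175/8)*(-1/16995) = (111/8)*(-1/16995) = -37/45320 ≈ -0.00081642)
(a - 5039) + (x(-59, 29) - 9348)*(-10085 + 1478) = (-37/45320 - 5039) + (29 - 9348)*(-10085 + 1478) = -228367517/45320 - 9319*(-8607) = -228367517/45320 + 80208633 = 3634826880043/45320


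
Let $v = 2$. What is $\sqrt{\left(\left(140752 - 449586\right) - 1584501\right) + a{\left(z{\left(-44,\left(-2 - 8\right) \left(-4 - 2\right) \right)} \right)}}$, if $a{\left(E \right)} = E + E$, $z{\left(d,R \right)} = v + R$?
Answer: $i \sqrt{1893211} \approx 1375.9 i$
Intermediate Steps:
$z{\left(d,R \right)} = 2 + R$
$a{\left(E \right)} = 2 E$
$\sqrt{\left(\left(140752 - 449586\right) - 1584501\right) + a{\left(z{\left(-44,\left(-2 - 8\right) \left(-4 - 2\right) \right)} \right)}} = \sqrt{\left(\left(140752 - 449586\right) - 1584501\right) + 2 \left(2 + \left(-2 - 8\right) \left(-4 - 2\right)\right)} = \sqrt{\left(-308834 - 1584501\right) + 2 \left(2 - -60\right)} = \sqrt{-1893335 + 2 \left(2 + 60\right)} = \sqrt{-1893335 + 2 \cdot 62} = \sqrt{-1893335 + 124} = \sqrt{-1893211} = i \sqrt{1893211}$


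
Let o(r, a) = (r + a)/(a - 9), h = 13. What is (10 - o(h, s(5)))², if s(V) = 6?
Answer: 2401/9 ≈ 266.78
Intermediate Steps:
o(r, a) = (a + r)/(-9 + a)
(10 - o(h, s(5)))² = (10 - (6 + 13)/(-9 + 6))² = (10 - 19/(-3))² = (10 - (-1)*19/3)² = (10 - 1*(-19/3))² = (10 + 19/3)² = (49/3)² = 2401/9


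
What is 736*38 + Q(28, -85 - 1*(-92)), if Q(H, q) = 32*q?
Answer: 28192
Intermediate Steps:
736*38 + Q(28, -85 - 1*(-92)) = 736*38 + 32*(-85 - 1*(-92)) = 27968 + 32*(-85 + 92) = 27968 + 32*7 = 27968 + 224 = 28192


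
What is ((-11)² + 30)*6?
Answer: 906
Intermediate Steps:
((-11)² + 30)*6 = (121 + 30)*6 = 151*6 = 906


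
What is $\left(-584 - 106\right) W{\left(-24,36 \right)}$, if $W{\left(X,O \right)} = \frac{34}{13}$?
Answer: $- \frac{23460}{13} \approx -1804.6$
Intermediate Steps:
$W{\left(X,O \right)} = \frac{34}{13}$ ($W{\left(X,O \right)} = 34 \cdot \frac{1}{13} = \frac{34}{13}$)
$\left(-584 - 106\right) W{\left(-24,36 \right)} = \left(-584 - 106\right) \frac{34}{13} = \left(-690\right) \frac{34}{13} = - \frac{23460}{13}$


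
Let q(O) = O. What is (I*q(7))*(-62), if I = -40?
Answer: 17360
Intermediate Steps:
(I*q(7))*(-62) = -40*7*(-62) = -280*(-62) = 17360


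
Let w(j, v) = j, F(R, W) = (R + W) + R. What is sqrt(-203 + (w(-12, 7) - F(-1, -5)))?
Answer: 4*I*sqrt(13) ≈ 14.422*I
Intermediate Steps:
F(R, W) = W + 2*R
sqrt(-203 + (w(-12, 7) - F(-1, -5))) = sqrt(-203 + (-12 - (-5 + 2*(-1)))) = sqrt(-203 + (-12 - (-5 - 2))) = sqrt(-203 + (-12 - 1*(-7))) = sqrt(-203 + (-12 + 7)) = sqrt(-203 - 5) = sqrt(-208) = 4*I*sqrt(13)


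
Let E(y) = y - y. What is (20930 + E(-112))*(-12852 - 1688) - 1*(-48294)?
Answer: -304273906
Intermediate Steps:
E(y) = 0
(20930 + E(-112))*(-12852 - 1688) - 1*(-48294) = (20930 + 0)*(-12852 - 1688) - 1*(-48294) = 20930*(-14540) + 48294 = -304322200 + 48294 = -304273906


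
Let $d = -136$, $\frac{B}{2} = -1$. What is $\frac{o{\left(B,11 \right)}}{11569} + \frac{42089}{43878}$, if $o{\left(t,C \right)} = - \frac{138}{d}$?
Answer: $\frac{719871895}{750401556} \approx 0.95932$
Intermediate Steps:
$B = -2$ ($B = 2 \left(-1\right) = -2$)
$o{\left(t,C \right)} = \frac{69}{68}$ ($o{\left(t,C \right)} = - \frac{138}{-136} = \left(-138\right) \left(- \frac{1}{136}\right) = \frac{69}{68}$)
$\frac{o{\left(B,11 \right)}}{11569} + \frac{42089}{43878} = \frac{69}{68 \cdot 11569} + \frac{42089}{43878} = \frac{69}{68} \cdot \frac{1}{11569} + 42089 \cdot \frac{1}{43878} = \frac{3}{34204} + \frac{42089}{43878} = \frac{719871895}{750401556}$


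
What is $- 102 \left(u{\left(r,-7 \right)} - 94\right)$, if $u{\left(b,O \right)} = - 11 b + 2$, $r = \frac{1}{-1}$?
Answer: $8262$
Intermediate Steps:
$r = -1$
$u{\left(b,O \right)} = 2 - 11 b$
$- 102 \left(u{\left(r,-7 \right)} - 94\right) = - 102 \left(\left(2 - -11\right) - 94\right) = - 102 \left(\left(2 + 11\right) - 94\right) = - 102 \left(13 - 94\right) = \left(-102\right) \left(-81\right) = 8262$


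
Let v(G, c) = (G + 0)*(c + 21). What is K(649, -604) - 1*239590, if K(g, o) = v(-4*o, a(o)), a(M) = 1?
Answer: -186438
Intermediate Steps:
v(G, c) = G*(21 + c)
K(g, o) = -88*o (K(g, o) = (-4*o)*(21 + 1) = -4*o*22 = -88*o)
K(649, -604) - 1*239590 = -88*(-604) - 1*239590 = 53152 - 239590 = -186438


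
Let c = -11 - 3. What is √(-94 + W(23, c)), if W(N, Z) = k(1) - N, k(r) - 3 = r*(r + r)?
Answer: 4*I*√7 ≈ 10.583*I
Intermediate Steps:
c = -14
k(r) = 3 + 2*r² (k(r) = 3 + r*(r + r) = 3 + r*(2*r) = 3 + 2*r²)
W(N, Z) = 5 - N (W(N, Z) = (3 + 2*1²) - N = (3 + 2*1) - N = (3 + 2) - N = 5 - N)
√(-94 + W(23, c)) = √(-94 + (5 - 1*23)) = √(-94 + (5 - 23)) = √(-94 - 18) = √(-112) = 4*I*√7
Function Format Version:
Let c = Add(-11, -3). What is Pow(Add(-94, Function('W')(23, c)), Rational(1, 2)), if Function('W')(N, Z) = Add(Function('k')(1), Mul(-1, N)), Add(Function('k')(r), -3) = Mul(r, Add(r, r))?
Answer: Mul(4, I, Pow(7, Rational(1, 2))) ≈ Mul(10.583, I)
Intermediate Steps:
c = -14
Function('k')(r) = Add(3, Mul(2, Pow(r, 2))) (Function('k')(r) = Add(3, Mul(r, Add(r, r))) = Add(3, Mul(r, Mul(2, r))) = Add(3, Mul(2, Pow(r, 2))))
Function('W')(N, Z) = Add(5, Mul(-1, N)) (Function('W')(N, Z) = Add(Add(3, Mul(2, Pow(1, 2))), Mul(-1, N)) = Add(Add(3, Mul(2, 1)), Mul(-1, N)) = Add(Add(3, 2), Mul(-1, N)) = Add(5, Mul(-1, N)))
Pow(Add(-94, Function('W')(23, c)), Rational(1, 2)) = Pow(Add(-94, Add(5, Mul(-1, 23))), Rational(1, 2)) = Pow(Add(-94, Add(5, -23)), Rational(1, 2)) = Pow(Add(-94, -18), Rational(1, 2)) = Pow(-112, Rational(1, 2)) = Mul(4, I, Pow(7, Rational(1, 2)))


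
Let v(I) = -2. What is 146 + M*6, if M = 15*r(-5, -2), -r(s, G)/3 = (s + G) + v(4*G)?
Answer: 2576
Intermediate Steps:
r(s, G) = 6 - 3*G - 3*s (r(s, G) = -3*((s + G) - 2) = -3*((G + s) - 2) = -3*(-2 + G + s) = 6 - 3*G - 3*s)
M = 405 (M = 15*(6 - 3*(-2) - 3*(-5)) = 15*(6 + 6 + 15) = 15*27 = 405)
146 + M*6 = 146 + 405*6 = 146 + 2430 = 2576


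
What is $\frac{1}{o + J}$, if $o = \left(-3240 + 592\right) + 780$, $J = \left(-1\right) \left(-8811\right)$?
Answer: $\frac{1}{6943} \approx 0.00014403$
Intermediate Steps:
$J = 8811$
$o = -1868$ ($o = -2648 + 780 = -1868$)
$\frac{1}{o + J} = \frac{1}{-1868 + 8811} = \frac{1}{6943}$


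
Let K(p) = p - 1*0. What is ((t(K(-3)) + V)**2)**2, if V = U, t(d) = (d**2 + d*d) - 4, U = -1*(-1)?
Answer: 50625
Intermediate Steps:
U = 1
K(p) = p (K(p) = p + 0 = p)
t(d) = -4 + 2*d**2 (t(d) = (d**2 + d**2) - 4 = 2*d**2 - 4 = -4 + 2*d**2)
V = 1
((t(K(-3)) + V)**2)**2 = (((-4 + 2*(-3)**2) + 1)**2)**2 = (((-4 + 2*9) + 1)**2)**2 = (((-4 + 18) + 1)**2)**2 = ((14 + 1)**2)**2 = (15**2)**2 = 225**2 = 50625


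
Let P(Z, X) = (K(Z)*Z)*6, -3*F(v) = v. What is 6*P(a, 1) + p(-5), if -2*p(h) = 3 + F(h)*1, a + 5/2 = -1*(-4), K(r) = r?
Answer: 236/3 ≈ 78.667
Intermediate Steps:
F(v) = -v/3
a = 3/2 (a = -5/2 - 1*(-4) = -5/2 + 4 = 3/2 ≈ 1.5000)
P(Z, X) = 6*Z² (P(Z, X) = (Z*Z)*6 = Z²*6 = 6*Z²)
p(h) = -3/2 + h/6 (p(h) = -(3 - h/3*1)/2 = -(3 - h/3)/2 = -3/2 + h/6)
6*P(a, 1) + p(-5) = 6*(6*(3/2)²) + (-3/2 + (⅙)*(-5)) = 6*(6*(9/4)) + (-3/2 - ⅚) = 6*(27/2) - 7/3 = 81 - 7/3 = 236/3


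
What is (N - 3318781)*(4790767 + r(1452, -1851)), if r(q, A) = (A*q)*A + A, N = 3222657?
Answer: -478662220191232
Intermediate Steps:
r(q, A) = A + q*A**2 (r(q, A) = q*A**2 + A = A + q*A**2)
(N - 3318781)*(4790767 + r(1452, -1851)) = (3222657 - 3318781)*(4790767 - 1851*(1 - 1851*1452)) = -96124*(4790767 - 1851*(1 - 2687652)) = -96124*(4790767 - 1851*(-2687651)) = -96124*(4790767 + 4974842001) = -96124*4979632768 = -478662220191232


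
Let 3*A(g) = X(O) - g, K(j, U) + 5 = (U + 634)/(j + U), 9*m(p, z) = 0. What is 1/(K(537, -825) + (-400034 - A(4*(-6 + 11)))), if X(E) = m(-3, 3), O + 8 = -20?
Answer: -288/115209121 ≈ -2.4998e-6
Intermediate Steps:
O = -28 (O = -8 - 20 = -28)
m(p, z) = 0 (m(p, z) = (1/9)*0 = 0)
X(E) = 0
K(j, U) = -5 + (634 + U)/(U + j) (K(j, U) = -5 + (U + 634)/(j + U) = -5 + (634 + U)/(U + j))
A(g) = -g/3 (A(g) = (0 - g)/3 = (-g)/3 = -g/3)
1/(K(537, -825) + (-400034 - A(4*(-6 + 11)))) = 1/((634 - 5*537 - 4*(-825))/(-825 + 537) + (-400034 - (-1)*4*(-6 + 11)/3)) = 1/((634 - 2685 + 3300)/(-288) + (-400034 - (-1)*4*5/3)) = 1/(-1/288*1249 + (-400034 - (-1)*20/3)) = 1/(-1249/288 + (-400034 - 1*(-20/3))) = 1/(-1249/288 + (-400034 + 20/3)) = 1/(-1249/288 - 1200082/3) = 1/(-115209121/288) = -288/115209121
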